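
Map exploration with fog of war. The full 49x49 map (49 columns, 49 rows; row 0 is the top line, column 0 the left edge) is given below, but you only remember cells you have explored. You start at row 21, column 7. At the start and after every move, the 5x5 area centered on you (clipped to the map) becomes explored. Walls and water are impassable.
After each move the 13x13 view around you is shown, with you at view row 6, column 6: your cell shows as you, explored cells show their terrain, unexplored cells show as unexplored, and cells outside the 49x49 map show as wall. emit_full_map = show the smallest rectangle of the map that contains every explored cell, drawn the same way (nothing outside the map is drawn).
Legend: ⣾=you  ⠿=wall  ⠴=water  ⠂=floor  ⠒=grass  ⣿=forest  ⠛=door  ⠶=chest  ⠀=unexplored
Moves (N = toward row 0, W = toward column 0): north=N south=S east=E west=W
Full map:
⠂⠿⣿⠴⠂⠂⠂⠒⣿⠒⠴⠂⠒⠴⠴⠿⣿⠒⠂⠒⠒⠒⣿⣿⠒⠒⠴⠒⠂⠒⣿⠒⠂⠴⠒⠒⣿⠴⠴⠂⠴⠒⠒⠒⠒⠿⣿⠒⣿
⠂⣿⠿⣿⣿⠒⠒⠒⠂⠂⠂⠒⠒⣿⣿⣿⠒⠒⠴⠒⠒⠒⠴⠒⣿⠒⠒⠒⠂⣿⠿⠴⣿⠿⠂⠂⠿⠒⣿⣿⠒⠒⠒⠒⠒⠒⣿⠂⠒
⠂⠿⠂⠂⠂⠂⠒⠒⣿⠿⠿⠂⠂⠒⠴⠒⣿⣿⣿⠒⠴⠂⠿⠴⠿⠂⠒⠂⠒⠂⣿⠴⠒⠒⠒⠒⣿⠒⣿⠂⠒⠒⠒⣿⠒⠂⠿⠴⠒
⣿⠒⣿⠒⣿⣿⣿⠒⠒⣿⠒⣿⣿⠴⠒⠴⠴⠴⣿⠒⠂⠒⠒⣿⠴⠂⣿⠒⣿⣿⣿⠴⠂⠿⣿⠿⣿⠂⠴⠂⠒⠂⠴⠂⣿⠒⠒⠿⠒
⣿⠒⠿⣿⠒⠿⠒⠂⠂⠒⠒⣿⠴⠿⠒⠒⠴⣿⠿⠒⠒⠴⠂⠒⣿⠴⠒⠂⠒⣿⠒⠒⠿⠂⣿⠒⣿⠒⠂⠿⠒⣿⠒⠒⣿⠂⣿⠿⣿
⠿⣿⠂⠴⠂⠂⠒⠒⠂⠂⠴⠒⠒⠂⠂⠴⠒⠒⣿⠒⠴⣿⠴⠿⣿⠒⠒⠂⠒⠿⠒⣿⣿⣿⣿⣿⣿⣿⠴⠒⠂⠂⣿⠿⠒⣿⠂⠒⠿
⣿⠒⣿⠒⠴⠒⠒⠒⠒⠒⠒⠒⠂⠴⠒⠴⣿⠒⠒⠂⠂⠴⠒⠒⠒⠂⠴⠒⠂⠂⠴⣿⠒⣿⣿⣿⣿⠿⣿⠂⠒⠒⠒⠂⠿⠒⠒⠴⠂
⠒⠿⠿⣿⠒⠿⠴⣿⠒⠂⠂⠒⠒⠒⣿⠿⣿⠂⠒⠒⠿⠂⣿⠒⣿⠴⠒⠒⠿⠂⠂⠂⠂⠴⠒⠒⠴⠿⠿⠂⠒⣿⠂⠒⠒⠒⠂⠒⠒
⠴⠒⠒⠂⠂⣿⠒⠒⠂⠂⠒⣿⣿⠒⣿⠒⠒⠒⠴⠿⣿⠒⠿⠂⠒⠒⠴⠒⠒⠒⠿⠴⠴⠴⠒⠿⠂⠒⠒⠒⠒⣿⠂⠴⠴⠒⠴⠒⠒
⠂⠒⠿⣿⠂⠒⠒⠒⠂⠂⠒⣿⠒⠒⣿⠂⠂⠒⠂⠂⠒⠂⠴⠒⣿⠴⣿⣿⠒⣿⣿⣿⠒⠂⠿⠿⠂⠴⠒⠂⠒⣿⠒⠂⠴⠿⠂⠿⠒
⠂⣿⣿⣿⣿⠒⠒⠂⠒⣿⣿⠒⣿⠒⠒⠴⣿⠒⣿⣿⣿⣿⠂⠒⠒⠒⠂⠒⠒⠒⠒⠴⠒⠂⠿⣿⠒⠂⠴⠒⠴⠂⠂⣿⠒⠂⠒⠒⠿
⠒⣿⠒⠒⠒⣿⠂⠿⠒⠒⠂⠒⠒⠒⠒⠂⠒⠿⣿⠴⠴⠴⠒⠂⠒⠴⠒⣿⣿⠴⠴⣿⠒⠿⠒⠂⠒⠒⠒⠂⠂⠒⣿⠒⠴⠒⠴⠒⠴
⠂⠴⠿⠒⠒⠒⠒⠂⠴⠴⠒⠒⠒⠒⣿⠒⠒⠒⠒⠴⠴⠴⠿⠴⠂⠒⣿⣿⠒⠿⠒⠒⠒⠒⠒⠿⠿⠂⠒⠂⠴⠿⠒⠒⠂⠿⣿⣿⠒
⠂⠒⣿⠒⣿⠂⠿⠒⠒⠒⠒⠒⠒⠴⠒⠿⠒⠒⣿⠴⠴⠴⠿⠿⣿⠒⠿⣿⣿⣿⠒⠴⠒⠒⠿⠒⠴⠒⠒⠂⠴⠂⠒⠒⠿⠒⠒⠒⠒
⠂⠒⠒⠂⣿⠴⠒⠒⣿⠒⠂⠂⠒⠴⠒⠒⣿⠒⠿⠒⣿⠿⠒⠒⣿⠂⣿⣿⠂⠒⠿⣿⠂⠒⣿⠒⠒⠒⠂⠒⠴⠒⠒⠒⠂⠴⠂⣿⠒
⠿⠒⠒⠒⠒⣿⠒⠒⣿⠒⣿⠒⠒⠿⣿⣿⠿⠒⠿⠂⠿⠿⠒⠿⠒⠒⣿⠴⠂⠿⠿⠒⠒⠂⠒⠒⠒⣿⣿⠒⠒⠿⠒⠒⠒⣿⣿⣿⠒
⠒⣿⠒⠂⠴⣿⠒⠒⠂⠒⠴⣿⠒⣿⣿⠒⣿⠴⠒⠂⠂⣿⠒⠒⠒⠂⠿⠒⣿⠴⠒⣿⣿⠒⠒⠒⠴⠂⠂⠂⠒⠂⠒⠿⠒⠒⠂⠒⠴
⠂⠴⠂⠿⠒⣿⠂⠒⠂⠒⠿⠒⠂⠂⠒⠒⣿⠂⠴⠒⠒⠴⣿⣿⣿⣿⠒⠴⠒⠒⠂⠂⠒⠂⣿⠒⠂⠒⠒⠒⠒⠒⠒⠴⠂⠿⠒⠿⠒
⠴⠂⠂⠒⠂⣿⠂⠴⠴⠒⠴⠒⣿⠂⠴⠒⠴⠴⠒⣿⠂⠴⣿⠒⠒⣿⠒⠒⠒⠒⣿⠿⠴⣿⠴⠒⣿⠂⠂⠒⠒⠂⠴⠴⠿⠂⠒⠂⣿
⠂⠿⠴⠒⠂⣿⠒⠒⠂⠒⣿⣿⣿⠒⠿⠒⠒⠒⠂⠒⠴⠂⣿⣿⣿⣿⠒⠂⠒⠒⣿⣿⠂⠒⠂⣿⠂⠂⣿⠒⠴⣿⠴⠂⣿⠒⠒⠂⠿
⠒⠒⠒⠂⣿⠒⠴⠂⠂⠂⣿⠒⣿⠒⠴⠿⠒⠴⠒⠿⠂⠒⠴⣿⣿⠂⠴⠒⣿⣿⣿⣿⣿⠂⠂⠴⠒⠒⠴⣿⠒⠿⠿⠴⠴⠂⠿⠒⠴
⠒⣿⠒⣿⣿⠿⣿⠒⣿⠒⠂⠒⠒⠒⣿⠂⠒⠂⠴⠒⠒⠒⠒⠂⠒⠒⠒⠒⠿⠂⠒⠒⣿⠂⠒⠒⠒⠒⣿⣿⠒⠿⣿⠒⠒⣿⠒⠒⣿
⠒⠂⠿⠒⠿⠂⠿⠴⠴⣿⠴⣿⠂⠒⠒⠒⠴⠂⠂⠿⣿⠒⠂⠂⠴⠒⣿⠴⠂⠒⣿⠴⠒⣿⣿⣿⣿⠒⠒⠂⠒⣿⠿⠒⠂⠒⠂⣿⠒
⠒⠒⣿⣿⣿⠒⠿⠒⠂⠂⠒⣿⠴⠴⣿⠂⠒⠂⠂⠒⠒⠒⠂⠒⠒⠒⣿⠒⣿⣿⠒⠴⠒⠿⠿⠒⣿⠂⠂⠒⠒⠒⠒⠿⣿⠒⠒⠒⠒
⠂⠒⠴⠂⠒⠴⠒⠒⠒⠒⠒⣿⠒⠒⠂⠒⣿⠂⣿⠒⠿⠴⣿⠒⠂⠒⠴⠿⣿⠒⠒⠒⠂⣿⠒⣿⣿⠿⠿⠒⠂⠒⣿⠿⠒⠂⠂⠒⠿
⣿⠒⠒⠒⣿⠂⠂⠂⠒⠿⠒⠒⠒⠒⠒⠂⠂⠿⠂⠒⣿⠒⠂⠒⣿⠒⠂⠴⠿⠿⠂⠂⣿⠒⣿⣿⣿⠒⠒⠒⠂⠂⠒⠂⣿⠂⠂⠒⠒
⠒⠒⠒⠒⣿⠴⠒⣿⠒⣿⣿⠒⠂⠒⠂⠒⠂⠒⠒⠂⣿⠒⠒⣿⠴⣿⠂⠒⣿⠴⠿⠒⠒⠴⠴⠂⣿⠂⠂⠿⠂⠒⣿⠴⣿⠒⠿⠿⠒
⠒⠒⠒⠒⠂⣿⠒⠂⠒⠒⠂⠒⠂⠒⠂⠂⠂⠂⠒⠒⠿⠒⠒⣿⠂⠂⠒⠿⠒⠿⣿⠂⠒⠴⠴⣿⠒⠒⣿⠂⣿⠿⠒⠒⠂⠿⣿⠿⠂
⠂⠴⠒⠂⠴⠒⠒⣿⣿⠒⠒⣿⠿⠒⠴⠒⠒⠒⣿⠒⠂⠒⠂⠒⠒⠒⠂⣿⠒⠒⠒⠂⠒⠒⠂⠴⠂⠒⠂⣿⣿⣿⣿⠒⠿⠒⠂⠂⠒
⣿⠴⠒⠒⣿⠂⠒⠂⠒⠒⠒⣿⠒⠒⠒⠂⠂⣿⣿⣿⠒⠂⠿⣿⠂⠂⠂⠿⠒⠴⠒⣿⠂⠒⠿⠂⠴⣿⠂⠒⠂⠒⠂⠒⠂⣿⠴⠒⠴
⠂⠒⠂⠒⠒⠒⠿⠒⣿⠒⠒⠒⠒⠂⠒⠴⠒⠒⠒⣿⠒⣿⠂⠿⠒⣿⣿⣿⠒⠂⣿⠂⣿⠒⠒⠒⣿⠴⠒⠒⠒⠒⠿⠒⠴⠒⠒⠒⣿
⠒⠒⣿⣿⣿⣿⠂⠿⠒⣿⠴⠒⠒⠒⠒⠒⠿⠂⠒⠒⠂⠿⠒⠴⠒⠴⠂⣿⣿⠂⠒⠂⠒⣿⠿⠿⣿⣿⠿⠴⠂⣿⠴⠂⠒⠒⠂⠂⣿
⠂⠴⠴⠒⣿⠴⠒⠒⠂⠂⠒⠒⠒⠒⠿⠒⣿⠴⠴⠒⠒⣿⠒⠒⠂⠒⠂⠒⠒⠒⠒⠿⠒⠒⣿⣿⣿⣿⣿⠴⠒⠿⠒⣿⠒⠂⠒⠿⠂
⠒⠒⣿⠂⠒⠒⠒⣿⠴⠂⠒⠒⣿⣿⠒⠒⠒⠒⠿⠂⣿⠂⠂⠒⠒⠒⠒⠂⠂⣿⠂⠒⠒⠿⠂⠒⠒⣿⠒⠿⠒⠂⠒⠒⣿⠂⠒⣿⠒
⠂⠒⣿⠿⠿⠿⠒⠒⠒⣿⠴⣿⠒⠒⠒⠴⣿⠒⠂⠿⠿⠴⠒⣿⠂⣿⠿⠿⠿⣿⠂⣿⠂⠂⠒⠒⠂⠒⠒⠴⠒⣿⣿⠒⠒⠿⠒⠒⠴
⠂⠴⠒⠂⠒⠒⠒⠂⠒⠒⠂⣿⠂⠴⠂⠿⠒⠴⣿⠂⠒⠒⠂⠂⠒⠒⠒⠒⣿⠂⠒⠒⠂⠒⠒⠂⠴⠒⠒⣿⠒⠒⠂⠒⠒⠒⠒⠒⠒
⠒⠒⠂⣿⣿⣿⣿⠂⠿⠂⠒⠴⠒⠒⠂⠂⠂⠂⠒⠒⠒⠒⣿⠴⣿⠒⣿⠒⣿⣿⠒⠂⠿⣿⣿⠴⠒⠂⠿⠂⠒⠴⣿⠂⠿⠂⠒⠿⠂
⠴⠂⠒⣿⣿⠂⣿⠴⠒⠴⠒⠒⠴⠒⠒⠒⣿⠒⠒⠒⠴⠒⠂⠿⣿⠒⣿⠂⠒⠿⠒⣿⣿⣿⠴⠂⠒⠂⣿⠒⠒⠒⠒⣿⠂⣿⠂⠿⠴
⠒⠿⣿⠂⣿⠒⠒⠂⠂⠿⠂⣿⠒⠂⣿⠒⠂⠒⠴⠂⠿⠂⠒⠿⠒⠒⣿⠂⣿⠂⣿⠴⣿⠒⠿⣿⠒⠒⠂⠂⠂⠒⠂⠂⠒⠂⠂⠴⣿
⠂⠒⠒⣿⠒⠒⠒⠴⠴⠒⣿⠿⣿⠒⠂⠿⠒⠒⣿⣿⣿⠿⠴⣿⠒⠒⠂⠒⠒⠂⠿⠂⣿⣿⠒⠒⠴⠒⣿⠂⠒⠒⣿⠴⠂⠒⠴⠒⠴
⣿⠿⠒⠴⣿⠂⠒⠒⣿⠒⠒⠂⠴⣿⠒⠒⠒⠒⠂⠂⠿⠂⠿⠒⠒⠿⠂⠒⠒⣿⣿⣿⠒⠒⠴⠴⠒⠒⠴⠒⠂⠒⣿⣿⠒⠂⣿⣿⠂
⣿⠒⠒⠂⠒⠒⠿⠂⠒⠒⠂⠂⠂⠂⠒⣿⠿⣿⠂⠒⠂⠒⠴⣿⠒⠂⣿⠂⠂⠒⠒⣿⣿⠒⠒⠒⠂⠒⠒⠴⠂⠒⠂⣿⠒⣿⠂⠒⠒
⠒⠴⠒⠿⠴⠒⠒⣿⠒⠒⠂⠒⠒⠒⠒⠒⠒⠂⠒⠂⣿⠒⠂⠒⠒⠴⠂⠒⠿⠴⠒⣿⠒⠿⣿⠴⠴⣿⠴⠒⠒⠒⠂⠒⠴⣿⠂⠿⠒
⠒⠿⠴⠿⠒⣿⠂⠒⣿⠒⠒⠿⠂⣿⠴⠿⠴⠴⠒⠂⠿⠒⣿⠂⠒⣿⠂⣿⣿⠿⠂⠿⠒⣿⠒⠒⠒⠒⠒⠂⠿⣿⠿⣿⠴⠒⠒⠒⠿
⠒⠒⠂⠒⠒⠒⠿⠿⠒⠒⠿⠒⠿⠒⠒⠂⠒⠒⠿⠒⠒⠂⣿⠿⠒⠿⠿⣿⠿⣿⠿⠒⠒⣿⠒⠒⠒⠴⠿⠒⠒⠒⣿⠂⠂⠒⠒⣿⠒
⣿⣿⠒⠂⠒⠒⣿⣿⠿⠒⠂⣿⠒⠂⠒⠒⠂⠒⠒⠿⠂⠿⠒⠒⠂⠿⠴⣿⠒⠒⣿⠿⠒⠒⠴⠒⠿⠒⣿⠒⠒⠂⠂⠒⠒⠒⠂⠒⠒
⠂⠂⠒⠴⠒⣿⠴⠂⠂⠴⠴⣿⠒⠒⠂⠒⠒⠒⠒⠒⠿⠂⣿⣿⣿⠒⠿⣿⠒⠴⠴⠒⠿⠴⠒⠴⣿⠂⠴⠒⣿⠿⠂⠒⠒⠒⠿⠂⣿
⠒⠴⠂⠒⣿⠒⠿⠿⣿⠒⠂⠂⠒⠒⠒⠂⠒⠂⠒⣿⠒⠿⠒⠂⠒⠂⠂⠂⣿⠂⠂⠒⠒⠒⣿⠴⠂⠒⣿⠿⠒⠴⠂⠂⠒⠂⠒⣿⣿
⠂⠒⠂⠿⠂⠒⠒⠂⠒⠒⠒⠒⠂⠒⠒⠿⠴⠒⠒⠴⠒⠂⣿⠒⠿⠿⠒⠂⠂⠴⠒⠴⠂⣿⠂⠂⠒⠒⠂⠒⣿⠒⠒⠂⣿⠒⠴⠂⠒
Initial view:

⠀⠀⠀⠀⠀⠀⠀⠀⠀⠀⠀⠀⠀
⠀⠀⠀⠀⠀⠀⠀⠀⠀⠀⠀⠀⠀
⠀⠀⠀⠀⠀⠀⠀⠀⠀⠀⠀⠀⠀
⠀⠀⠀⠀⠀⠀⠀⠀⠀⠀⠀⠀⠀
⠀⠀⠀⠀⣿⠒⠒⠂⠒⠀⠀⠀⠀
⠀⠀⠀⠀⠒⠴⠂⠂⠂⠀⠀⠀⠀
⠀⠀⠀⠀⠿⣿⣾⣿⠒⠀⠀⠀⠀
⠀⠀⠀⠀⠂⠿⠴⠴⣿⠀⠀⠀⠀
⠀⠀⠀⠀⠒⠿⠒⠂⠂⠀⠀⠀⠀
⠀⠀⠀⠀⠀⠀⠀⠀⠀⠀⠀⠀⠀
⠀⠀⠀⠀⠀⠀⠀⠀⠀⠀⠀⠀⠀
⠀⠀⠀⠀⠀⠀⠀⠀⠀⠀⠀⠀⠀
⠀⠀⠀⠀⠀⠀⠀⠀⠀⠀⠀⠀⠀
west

⠀⠀⠀⠀⠀⠀⠀⠀⠀⠀⠀⠀⠀
⠀⠀⠀⠀⠀⠀⠀⠀⠀⠀⠀⠀⠀
⠀⠀⠀⠀⠀⠀⠀⠀⠀⠀⠀⠀⠀
⠀⠀⠀⠀⠀⠀⠀⠀⠀⠀⠀⠀⠀
⠀⠀⠀⠀⠂⣿⠒⠒⠂⠒⠀⠀⠀
⠀⠀⠀⠀⣿⠒⠴⠂⠂⠂⠀⠀⠀
⠀⠀⠀⠀⣿⠿⣾⠒⣿⠒⠀⠀⠀
⠀⠀⠀⠀⠿⠂⠿⠴⠴⣿⠀⠀⠀
⠀⠀⠀⠀⣿⠒⠿⠒⠂⠂⠀⠀⠀
⠀⠀⠀⠀⠀⠀⠀⠀⠀⠀⠀⠀⠀
⠀⠀⠀⠀⠀⠀⠀⠀⠀⠀⠀⠀⠀
⠀⠀⠀⠀⠀⠀⠀⠀⠀⠀⠀⠀⠀
⠀⠀⠀⠀⠀⠀⠀⠀⠀⠀⠀⠀⠀

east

⠀⠀⠀⠀⠀⠀⠀⠀⠀⠀⠀⠀⠀
⠀⠀⠀⠀⠀⠀⠀⠀⠀⠀⠀⠀⠀
⠀⠀⠀⠀⠀⠀⠀⠀⠀⠀⠀⠀⠀
⠀⠀⠀⠀⠀⠀⠀⠀⠀⠀⠀⠀⠀
⠀⠀⠀⠂⣿⠒⠒⠂⠒⠀⠀⠀⠀
⠀⠀⠀⣿⠒⠴⠂⠂⠂⠀⠀⠀⠀
⠀⠀⠀⣿⠿⣿⣾⣿⠒⠀⠀⠀⠀
⠀⠀⠀⠿⠂⠿⠴⠴⣿⠀⠀⠀⠀
⠀⠀⠀⣿⠒⠿⠒⠂⠂⠀⠀⠀⠀
⠀⠀⠀⠀⠀⠀⠀⠀⠀⠀⠀⠀⠀
⠀⠀⠀⠀⠀⠀⠀⠀⠀⠀⠀⠀⠀
⠀⠀⠀⠀⠀⠀⠀⠀⠀⠀⠀⠀⠀
⠀⠀⠀⠀⠀⠀⠀⠀⠀⠀⠀⠀⠀

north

⠀⠀⠀⠀⠀⠀⠀⠀⠀⠀⠀⠀⠀
⠀⠀⠀⠀⠀⠀⠀⠀⠀⠀⠀⠀⠀
⠀⠀⠀⠀⠀⠀⠀⠀⠀⠀⠀⠀⠀
⠀⠀⠀⠀⠀⠀⠀⠀⠀⠀⠀⠀⠀
⠀⠀⠀⠀⣿⠂⠴⠴⠒⠀⠀⠀⠀
⠀⠀⠀⠂⣿⠒⠒⠂⠒⠀⠀⠀⠀
⠀⠀⠀⣿⠒⠴⣾⠂⠂⠀⠀⠀⠀
⠀⠀⠀⣿⠿⣿⠒⣿⠒⠀⠀⠀⠀
⠀⠀⠀⠿⠂⠿⠴⠴⣿⠀⠀⠀⠀
⠀⠀⠀⣿⠒⠿⠒⠂⠂⠀⠀⠀⠀
⠀⠀⠀⠀⠀⠀⠀⠀⠀⠀⠀⠀⠀
⠀⠀⠀⠀⠀⠀⠀⠀⠀⠀⠀⠀⠀
⠀⠀⠀⠀⠀⠀⠀⠀⠀⠀⠀⠀⠀

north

⠀⠀⠀⠀⠀⠀⠀⠀⠀⠀⠀⠀⠀
⠀⠀⠀⠀⠀⠀⠀⠀⠀⠀⠀⠀⠀
⠀⠀⠀⠀⠀⠀⠀⠀⠀⠀⠀⠀⠀
⠀⠀⠀⠀⠀⠀⠀⠀⠀⠀⠀⠀⠀
⠀⠀⠀⠀⣿⠂⠒⠂⠒⠀⠀⠀⠀
⠀⠀⠀⠀⣿⠂⠴⠴⠒⠀⠀⠀⠀
⠀⠀⠀⠂⣿⠒⣾⠂⠒⠀⠀⠀⠀
⠀⠀⠀⣿⠒⠴⠂⠂⠂⠀⠀⠀⠀
⠀⠀⠀⣿⠿⣿⠒⣿⠒⠀⠀⠀⠀
⠀⠀⠀⠿⠂⠿⠴⠴⣿⠀⠀⠀⠀
⠀⠀⠀⣿⠒⠿⠒⠂⠂⠀⠀⠀⠀
⠀⠀⠀⠀⠀⠀⠀⠀⠀⠀⠀⠀⠀
⠀⠀⠀⠀⠀⠀⠀⠀⠀⠀⠀⠀⠀

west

⠀⠀⠀⠀⠀⠀⠀⠀⠀⠀⠀⠀⠀
⠀⠀⠀⠀⠀⠀⠀⠀⠀⠀⠀⠀⠀
⠀⠀⠀⠀⠀⠀⠀⠀⠀⠀⠀⠀⠀
⠀⠀⠀⠀⠀⠀⠀⠀⠀⠀⠀⠀⠀
⠀⠀⠀⠀⠒⣿⠂⠒⠂⠒⠀⠀⠀
⠀⠀⠀⠀⠂⣿⠂⠴⠴⠒⠀⠀⠀
⠀⠀⠀⠀⠂⣿⣾⠒⠂⠒⠀⠀⠀
⠀⠀⠀⠀⣿⠒⠴⠂⠂⠂⠀⠀⠀
⠀⠀⠀⠀⣿⠿⣿⠒⣿⠒⠀⠀⠀
⠀⠀⠀⠀⠿⠂⠿⠴⠴⣿⠀⠀⠀
⠀⠀⠀⠀⣿⠒⠿⠒⠂⠂⠀⠀⠀
⠀⠀⠀⠀⠀⠀⠀⠀⠀⠀⠀⠀⠀
⠀⠀⠀⠀⠀⠀⠀⠀⠀⠀⠀⠀⠀

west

⠿⠀⠀⠀⠀⠀⠀⠀⠀⠀⠀⠀⠀
⠿⠀⠀⠀⠀⠀⠀⠀⠀⠀⠀⠀⠀
⠿⠀⠀⠀⠀⠀⠀⠀⠀⠀⠀⠀⠀
⠿⠀⠀⠀⠀⠀⠀⠀⠀⠀⠀⠀⠀
⠿⠀⠀⠀⠿⠒⣿⠂⠒⠂⠒⠀⠀
⠿⠀⠀⠀⠒⠂⣿⠂⠴⠴⠒⠀⠀
⠿⠀⠀⠀⠒⠂⣾⠒⠒⠂⠒⠀⠀
⠿⠀⠀⠀⠂⣿⠒⠴⠂⠂⠂⠀⠀
⠿⠀⠀⠀⣿⣿⠿⣿⠒⣿⠒⠀⠀
⠿⠀⠀⠀⠀⠿⠂⠿⠴⠴⣿⠀⠀
⠿⠀⠀⠀⠀⣿⠒⠿⠒⠂⠂⠀⠀
⠿⠀⠀⠀⠀⠀⠀⠀⠀⠀⠀⠀⠀
⠿⠀⠀⠀⠀⠀⠀⠀⠀⠀⠀⠀⠀

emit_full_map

⠿⠒⣿⠂⠒⠂⠒
⠒⠂⣿⠂⠴⠴⠒
⠒⠂⣾⠒⠒⠂⠒
⠂⣿⠒⠴⠂⠂⠂
⣿⣿⠿⣿⠒⣿⠒
⠀⠿⠂⠿⠴⠴⣿
⠀⣿⠒⠿⠒⠂⠂

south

⠿⠀⠀⠀⠀⠀⠀⠀⠀⠀⠀⠀⠀
⠿⠀⠀⠀⠀⠀⠀⠀⠀⠀⠀⠀⠀
⠿⠀⠀⠀⠀⠀⠀⠀⠀⠀⠀⠀⠀
⠿⠀⠀⠀⠿⠒⣿⠂⠒⠂⠒⠀⠀
⠿⠀⠀⠀⠒⠂⣿⠂⠴⠴⠒⠀⠀
⠿⠀⠀⠀⠒⠂⣿⠒⠒⠂⠒⠀⠀
⠿⠀⠀⠀⠂⣿⣾⠴⠂⠂⠂⠀⠀
⠿⠀⠀⠀⣿⣿⠿⣿⠒⣿⠒⠀⠀
⠿⠀⠀⠀⠒⠿⠂⠿⠴⠴⣿⠀⠀
⠿⠀⠀⠀⠀⣿⠒⠿⠒⠂⠂⠀⠀
⠿⠀⠀⠀⠀⠀⠀⠀⠀⠀⠀⠀⠀
⠿⠀⠀⠀⠀⠀⠀⠀⠀⠀⠀⠀⠀
⠿⠀⠀⠀⠀⠀⠀⠀⠀⠀⠀⠀⠀

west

⠿⠿⠀⠀⠀⠀⠀⠀⠀⠀⠀⠀⠀
⠿⠿⠀⠀⠀⠀⠀⠀⠀⠀⠀⠀⠀
⠿⠿⠀⠀⠀⠀⠀⠀⠀⠀⠀⠀⠀
⠿⠿⠀⠀⠀⠿⠒⣿⠂⠒⠂⠒⠀
⠿⠿⠀⠀⠂⠒⠂⣿⠂⠴⠴⠒⠀
⠿⠿⠀⠀⠴⠒⠂⣿⠒⠒⠂⠒⠀
⠿⠿⠀⠀⠒⠂⣾⠒⠴⠂⠂⠂⠀
⠿⠿⠀⠀⠒⣿⣿⠿⣿⠒⣿⠒⠀
⠿⠿⠀⠀⠿⠒⠿⠂⠿⠴⠴⣿⠀
⠿⠿⠀⠀⠀⠀⣿⠒⠿⠒⠂⠂⠀
⠿⠿⠀⠀⠀⠀⠀⠀⠀⠀⠀⠀⠀
⠿⠿⠀⠀⠀⠀⠀⠀⠀⠀⠀⠀⠀
⠿⠿⠀⠀⠀⠀⠀⠀⠀⠀⠀⠀⠀

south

⠿⠿⠀⠀⠀⠀⠀⠀⠀⠀⠀⠀⠀
⠿⠿⠀⠀⠀⠀⠀⠀⠀⠀⠀⠀⠀
⠿⠿⠀⠀⠀⠿⠒⣿⠂⠒⠂⠒⠀
⠿⠿⠀⠀⠂⠒⠂⣿⠂⠴⠴⠒⠀
⠿⠿⠀⠀⠴⠒⠂⣿⠒⠒⠂⠒⠀
⠿⠿⠀⠀⠒⠂⣿⠒⠴⠂⠂⠂⠀
⠿⠿⠀⠀⠒⣿⣾⠿⣿⠒⣿⠒⠀
⠿⠿⠀⠀⠿⠒⠿⠂⠿⠴⠴⣿⠀
⠿⠿⠀⠀⣿⣿⣿⠒⠿⠒⠂⠂⠀
⠿⠿⠀⠀⠀⠀⠀⠀⠀⠀⠀⠀⠀
⠿⠿⠀⠀⠀⠀⠀⠀⠀⠀⠀⠀⠀
⠿⠿⠀⠀⠀⠀⠀⠀⠀⠀⠀⠀⠀
⠿⠿⠀⠀⠀⠀⠀⠀⠀⠀⠀⠀⠀

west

⠿⠿⠿⠀⠀⠀⠀⠀⠀⠀⠀⠀⠀
⠿⠿⠿⠀⠀⠀⠀⠀⠀⠀⠀⠀⠀
⠿⠿⠿⠀⠀⠀⠿⠒⣿⠂⠒⠂⠒
⠿⠿⠿⠀⠀⠂⠒⠂⣿⠂⠴⠴⠒
⠿⠿⠿⠀⠿⠴⠒⠂⣿⠒⠒⠂⠒
⠿⠿⠿⠀⠒⠒⠂⣿⠒⠴⠂⠂⠂
⠿⠿⠿⠀⣿⠒⣾⣿⠿⣿⠒⣿⠒
⠿⠿⠿⠀⠂⠿⠒⠿⠂⠿⠴⠴⣿
⠿⠿⠿⠀⠒⣿⣿⣿⠒⠿⠒⠂⠂
⠿⠿⠿⠀⠀⠀⠀⠀⠀⠀⠀⠀⠀
⠿⠿⠿⠀⠀⠀⠀⠀⠀⠀⠀⠀⠀
⠿⠿⠿⠀⠀⠀⠀⠀⠀⠀⠀⠀⠀
⠿⠿⠿⠀⠀⠀⠀⠀⠀⠀⠀⠀⠀

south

⠿⠿⠿⠀⠀⠀⠀⠀⠀⠀⠀⠀⠀
⠿⠿⠿⠀⠀⠀⠿⠒⣿⠂⠒⠂⠒
⠿⠿⠿⠀⠀⠂⠒⠂⣿⠂⠴⠴⠒
⠿⠿⠿⠀⠿⠴⠒⠂⣿⠒⠒⠂⠒
⠿⠿⠿⠀⠒⠒⠂⣿⠒⠴⠂⠂⠂
⠿⠿⠿⠀⣿⠒⣿⣿⠿⣿⠒⣿⠒
⠿⠿⠿⠀⠂⠿⣾⠿⠂⠿⠴⠴⣿
⠿⠿⠿⠀⠒⣿⣿⣿⠒⠿⠒⠂⠂
⠿⠿⠿⠀⠒⠴⠂⠒⠴⠀⠀⠀⠀
⠿⠿⠿⠀⠀⠀⠀⠀⠀⠀⠀⠀⠀
⠿⠿⠿⠀⠀⠀⠀⠀⠀⠀⠀⠀⠀
⠿⠿⠿⠀⠀⠀⠀⠀⠀⠀⠀⠀⠀
⠿⠿⠿⠀⠀⠀⠀⠀⠀⠀⠀⠀⠀

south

⠿⠿⠿⠀⠀⠀⠿⠒⣿⠂⠒⠂⠒
⠿⠿⠿⠀⠀⠂⠒⠂⣿⠂⠴⠴⠒
⠿⠿⠿⠀⠿⠴⠒⠂⣿⠒⠒⠂⠒
⠿⠿⠿⠀⠒⠒⠂⣿⠒⠴⠂⠂⠂
⠿⠿⠿⠀⣿⠒⣿⣿⠿⣿⠒⣿⠒
⠿⠿⠿⠀⠂⠿⠒⠿⠂⠿⠴⠴⣿
⠿⠿⠿⠀⠒⣿⣾⣿⠒⠿⠒⠂⠂
⠿⠿⠿⠀⠒⠴⠂⠒⠴⠀⠀⠀⠀
⠿⠿⠿⠀⠒⠒⠒⣿⠂⠀⠀⠀⠀
⠿⠿⠿⠀⠀⠀⠀⠀⠀⠀⠀⠀⠀
⠿⠿⠿⠀⠀⠀⠀⠀⠀⠀⠀⠀⠀
⠿⠿⠿⠀⠀⠀⠀⠀⠀⠀⠀⠀⠀
⠿⠿⠿⠀⠀⠀⠀⠀⠀⠀⠀⠀⠀

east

⠿⠿⠀⠀⠀⠿⠒⣿⠂⠒⠂⠒⠀
⠿⠿⠀⠀⠂⠒⠂⣿⠂⠴⠴⠒⠀
⠿⠿⠀⠿⠴⠒⠂⣿⠒⠒⠂⠒⠀
⠿⠿⠀⠒⠒⠂⣿⠒⠴⠂⠂⠂⠀
⠿⠿⠀⣿⠒⣿⣿⠿⣿⠒⣿⠒⠀
⠿⠿⠀⠂⠿⠒⠿⠂⠿⠴⠴⣿⠀
⠿⠿⠀⠒⣿⣿⣾⠒⠿⠒⠂⠂⠀
⠿⠿⠀⠒⠴⠂⠒⠴⠒⠀⠀⠀⠀
⠿⠿⠀⠒⠒⠒⣿⠂⠂⠀⠀⠀⠀
⠿⠿⠀⠀⠀⠀⠀⠀⠀⠀⠀⠀⠀
⠿⠿⠀⠀⠀⠀⠀⠀⠀⠀⠀⠀⠀
⠿⠿⠀⠀⠀⠀⠀⠀⠀⠀⠀⠀⠀
⠿⠿⠀⠀⠀⠀⠀⠀⠀⠀⠀⠀⠀

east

⠿⠀⠀⠀⠿⠒⣿⠂⠒⠂⠒⠀⠀
⠿⠀⠀⠂⠒⠂⣿⠂⠴⠴⠒⠀⠀
⠿⠀⠿⠴⠒⠂⣿⠒⠒⠂⠒⠀⠀
⠿⠀⠒⠒⠂⣿⠒⠴⠂⠂⠂⠀⠀
⠿⠀⣿⠒⣿⣿⠿⣿⠒⣿⠒⠀⠀
⠿⠀⠂⠿⠒⠿⠂⠿⠴⠴⣿⠀⠀
⠿⠀⠒⣿⣿⣿⣾⠿⠒⠂⠂⠀⠀
⠿⠀⠒⠴⠂⠒⠴⠒⠒⠀⠀⠀⠀
⠿⠀⠒⠒⠒⣿⠂⠂⠂⠀⠀⠀⠀
⠿⠀⠀⠀⠀⠀⠀⠀⠀⠀⠀⠀⠀
⠿⠀⠀⠀⠀⠀⠀⠀⠀⠀⠀⠀⠀
⠿⠀⠀⠀⠀⠀⠀⠀⠀⠀⠀⠀⠀
⠿⠀⠀⠀⠀⠀⠀⠀⠀⠀⠀⠀⠀

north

⠿⠀⠀⠀⠀⠀⠀⠀⠀⠀⠀⠀⠀
⠿⠀⠀⠀⠿⠒⣿⠂⠒⠂⠒⠀⠀
⠿⠀⠀⠂⠒⠂⣿⠂⠴⠴⠒⠀⠀
⠿⠀⠿⠴⠒⠂⣿⠒⠒⠂⠒⠀⠀
⠿⠀⠒⠒⠂⣿⠒⠴⠂⠂⠂⠀⠀
⠿⠀⣿⠒⣿⣿⠿⣿⠒⣿⠒⠀⠀
⠿⠀⠂⠿⠒⠿⣾⠿⠴⠴⣿⠀⠀
⠿⠀⠒⣿⣿⣿⠒⠿⠒⠂⠂⠀⠀
⠿⠀⠒⠴⠂⠒⠴⠒⠒⠀⠀⠀⠀
⠿⠀⠒⠒⠒⣿⠂⠂⠂⠀⠀⠀⠀
⠿⠀⠀⠀⠀⠀⠀⠀⠀⠀⠀⠀⠀
⠿⠀⠀⠀⠀⠀⠀⠀⠀⠀⠀⠀⠀
⠿⠀⠀⠀⠀⠀⠀⠀⠀⠀⠀⠀⠀

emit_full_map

⠀⠀⠿⠒⣿⠂⠒⠂⠒
⠀⠂⠒⠂⣿⠂⠴⠴⠒
⠿⠴⠒⠂⣿⠒⠒⠂⠒
⠒⠒⠂⣿⠒⠴⠂⠂⠂
⣿⠒⣿⣿⠿⣿⠒⣿⠒
⠂⠿⠒⠿⣾⠿⠴⠴⣿
⠒⣿⣿⣿⠒⠿⠒⠂⠂
⠒⠴⠂⠒⠴⠒⠒⠀⠀
⠒⠒⠒⣿⠂⠂⠂⠀⠀


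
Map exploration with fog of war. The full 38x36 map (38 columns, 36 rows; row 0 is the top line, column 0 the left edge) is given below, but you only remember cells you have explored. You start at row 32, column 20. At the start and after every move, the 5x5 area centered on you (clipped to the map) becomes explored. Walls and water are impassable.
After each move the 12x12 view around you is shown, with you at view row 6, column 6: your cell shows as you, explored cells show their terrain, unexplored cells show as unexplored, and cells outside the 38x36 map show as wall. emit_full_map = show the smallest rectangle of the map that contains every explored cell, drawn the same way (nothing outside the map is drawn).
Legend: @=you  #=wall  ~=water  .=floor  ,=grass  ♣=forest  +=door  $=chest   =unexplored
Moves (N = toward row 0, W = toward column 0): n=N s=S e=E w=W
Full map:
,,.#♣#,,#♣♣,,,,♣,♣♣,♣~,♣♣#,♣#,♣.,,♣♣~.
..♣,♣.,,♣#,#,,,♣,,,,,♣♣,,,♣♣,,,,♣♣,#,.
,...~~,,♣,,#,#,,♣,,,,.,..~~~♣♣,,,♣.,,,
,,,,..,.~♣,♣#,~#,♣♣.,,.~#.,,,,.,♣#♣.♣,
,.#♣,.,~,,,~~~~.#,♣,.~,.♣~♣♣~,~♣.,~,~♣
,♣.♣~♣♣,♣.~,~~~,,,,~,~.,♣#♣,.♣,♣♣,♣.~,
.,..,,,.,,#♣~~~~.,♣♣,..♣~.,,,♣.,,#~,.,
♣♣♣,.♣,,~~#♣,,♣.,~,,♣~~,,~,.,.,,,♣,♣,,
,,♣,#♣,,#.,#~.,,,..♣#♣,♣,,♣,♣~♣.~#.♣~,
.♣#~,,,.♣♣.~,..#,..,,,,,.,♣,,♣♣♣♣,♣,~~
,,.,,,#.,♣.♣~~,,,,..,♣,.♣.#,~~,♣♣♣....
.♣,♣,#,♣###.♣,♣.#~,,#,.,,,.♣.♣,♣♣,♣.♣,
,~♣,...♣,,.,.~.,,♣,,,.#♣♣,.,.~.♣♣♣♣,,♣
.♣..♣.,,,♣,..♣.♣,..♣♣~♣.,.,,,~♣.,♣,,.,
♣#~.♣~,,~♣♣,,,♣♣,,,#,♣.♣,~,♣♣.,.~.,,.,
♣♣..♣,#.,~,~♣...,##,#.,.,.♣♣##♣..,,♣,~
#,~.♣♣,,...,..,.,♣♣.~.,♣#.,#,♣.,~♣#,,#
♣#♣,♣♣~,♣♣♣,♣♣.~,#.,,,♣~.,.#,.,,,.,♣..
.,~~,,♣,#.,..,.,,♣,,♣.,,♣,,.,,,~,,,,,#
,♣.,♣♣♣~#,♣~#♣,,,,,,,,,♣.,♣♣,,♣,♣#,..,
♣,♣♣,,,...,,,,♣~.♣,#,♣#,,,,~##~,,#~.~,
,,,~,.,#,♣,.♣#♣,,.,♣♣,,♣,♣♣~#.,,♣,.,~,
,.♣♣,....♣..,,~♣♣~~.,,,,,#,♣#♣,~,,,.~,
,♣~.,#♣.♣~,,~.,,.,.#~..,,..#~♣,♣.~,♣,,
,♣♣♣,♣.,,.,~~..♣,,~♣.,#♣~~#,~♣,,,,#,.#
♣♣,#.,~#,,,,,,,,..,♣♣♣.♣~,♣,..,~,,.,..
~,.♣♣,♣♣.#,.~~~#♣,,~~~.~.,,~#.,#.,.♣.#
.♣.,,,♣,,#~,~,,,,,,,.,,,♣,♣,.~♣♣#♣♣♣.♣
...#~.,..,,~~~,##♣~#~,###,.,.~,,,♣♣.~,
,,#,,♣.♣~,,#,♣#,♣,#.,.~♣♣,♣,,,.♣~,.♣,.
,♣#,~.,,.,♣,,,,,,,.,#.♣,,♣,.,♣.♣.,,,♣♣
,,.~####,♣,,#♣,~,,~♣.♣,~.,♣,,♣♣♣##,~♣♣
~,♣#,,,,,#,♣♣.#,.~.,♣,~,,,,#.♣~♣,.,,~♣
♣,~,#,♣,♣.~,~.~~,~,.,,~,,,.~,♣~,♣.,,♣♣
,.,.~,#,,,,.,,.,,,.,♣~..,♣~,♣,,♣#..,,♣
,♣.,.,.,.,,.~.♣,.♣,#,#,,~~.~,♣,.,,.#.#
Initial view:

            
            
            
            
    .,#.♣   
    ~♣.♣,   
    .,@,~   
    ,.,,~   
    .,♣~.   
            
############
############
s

            
            
            
    .,#.♣   
    ~♣.♣,   
    .,♣,~   
    ,.@,~   
    .,♣~.   
    ,#,#,   
############
############
############

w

            
            
            
     .,#.♣  
    ,~♣.♣,  
    ~.,♣,~  
    ~,@,,~  
    ,.,♣~.  
    ♣,#,#,  
############
############
############

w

            
            
            
      .,#.♣ 
    ,,~♣.♣, 
    .~.,♣,~ 
    ,~@.,,~ 
    ,,.,♣~. 
    .♣,#,#, 
############
############
############

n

            
            
            
            
    ,,.,#.♣ 
    ,,~♣.♣, 
    .~@,♣,~ 
    ,~,.,,~ 
    ,,.,♣~. 
    .♣,#,#, 
############
############

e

            
            
            
            
   ,,.,#.♣  
   ,,~♣.♣,  
   .~.@♣,~  
   ,~,.,,~  
   ,,.,♣~.  
   .♣,#,#,  
############
############

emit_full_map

,,.,#.♣
,,~♣.♣,
.~.@♣,~
,~,.,,~
,,.,♣~.
.♣,#,#,

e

            
            
            
            
  ,,.,#.♣   
  ,,~♣.♣,   
  .~.,@,~   
  ,~,.,,~   
  ,,.,♣~.   
  .♣,#,#,   
############
############

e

            
            
            
            
 ,,.,#.♣,   
 ,,~♣.♣,~   
 .~.,♣@~,   
 ,~,.,,~,   
 ,,.,♣~..   
 .♣,#,#,    
############
############

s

            
            
            
 ,,.,#.♣,   
 ,,~♣.♣,~   
 .~.,♣,~,   
 ,~,.,@~,   
 ,,.,♣~..   
 .♣,#,#,,   
############
############
############

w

            
            
            
  ,,.,#.♣,  
  ,,~♣.♣,~  
  .~.,♣,~,  
  ,~,.@,~,  
  ,,.,♣~..  
  .♣,#,#,,  
############
############
############

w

            
            
            
   ,,.,#.♣, 
   ,,~♣.♣,~ 
   .~.,♣,~, 
   ,~,@,,~, 
   ,,.,♣~.. 
   .♣,#,#,, 
############
############
############

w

            
            
            
    ,,.,#.♣,
    ,,~♣.♣,~
    .~.,♣,~,
    ,~@.,,~,
    ,,.,♣~..
    .♣,#,#,,
############
############
############

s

            
            
    ,,.,#.♣,
    ,,~♣.♣,~
    .~.,♣,~,
    ,~,.,,~,
    ,,@,♣~..
    .♣,#,#,,
############
############
############
############

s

            
    ,,.,#.♣,
    ,,~♣.♣,~
    .~.,♣,~,
    ,~,.,,~,
    ,,.,♣~..
    .♣@#,#,,
############
############
############
############
############

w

            
     ,,.,#.♣
     ,,~♣.♣,
     .~.,♣,~
    ~,~,.,,~
    ,,,.,♣~.
    ,.@,#,#,
############
############
############
############
############

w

            
      ,,.,#.
      ,,~♣.♣
      .~.,♣,
    ~~,~,.,,
    .,,,.,♣~
    ♣,@♣,#,#
############
############
############
############
############

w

            
       ,,.,#
       ,,~♣.
       .~.,♣
    .~~,~,.,
    ,.,,,.,♣
    .♣@.♣,#,
############
############
############
############
############

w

            
        ,,.,
        ,,~♣
        .~.,
    ~.~~,~,.
    ,,.,,,.,
    ~.@,.♣,#
############
############
############
############
############

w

            
         ,,.
         ,,~
         .~.
    ,~.~~,~,
    .,,.,,,.
    .~@♣,.♣,
############
############
############
############
############

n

            
            
         ,,.
         ,,~
    ♣♣.#,.~.
    ,~.~~,~,
    .,@.,,,.
    .~.♣,.♣,
############
############
############
############

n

            
            
            
         ,,.
    ,#♣,~,,~
    ♣♣.#,.~.
    ,~@~~,~,
    .,,.,,,.
    .~.♣,.♣,
############
############
############

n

            
            
            
            
    ,,,,,,,.
    ,#♣,~,,~
    ♣♣@#,.~.
    ,~.~~,~,
    .,,.,,,.
    .~.♣,.♣,
############
############

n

            
            
            
            
    #,♣#,   
    ,,,,,,,.
    ,#@,~,,~
    ♣♣.#,.~.
    ,~.~~,~,
    .,,.,,,.
    .~.♣,.♣,
############

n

            
            
            
            
    ~~~,#   
    #,♣#,   
    ,,@,,,,.
    ,#♣,~,,~
    ♣♣.#,.~.
    ,~.~~,~,
    .,,.,,,.
    .~.♣,.♣,

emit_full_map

~~~,#        
#,♣#,        
,,@,,,,.,#.♣,
,#♣,~,,~♣.♣,~
♣♣.#,.~.,♣,~,
,~.~~,~,.,,~,
.,,.,,,.,♣~..
.~.♣,.♣,#,#,,


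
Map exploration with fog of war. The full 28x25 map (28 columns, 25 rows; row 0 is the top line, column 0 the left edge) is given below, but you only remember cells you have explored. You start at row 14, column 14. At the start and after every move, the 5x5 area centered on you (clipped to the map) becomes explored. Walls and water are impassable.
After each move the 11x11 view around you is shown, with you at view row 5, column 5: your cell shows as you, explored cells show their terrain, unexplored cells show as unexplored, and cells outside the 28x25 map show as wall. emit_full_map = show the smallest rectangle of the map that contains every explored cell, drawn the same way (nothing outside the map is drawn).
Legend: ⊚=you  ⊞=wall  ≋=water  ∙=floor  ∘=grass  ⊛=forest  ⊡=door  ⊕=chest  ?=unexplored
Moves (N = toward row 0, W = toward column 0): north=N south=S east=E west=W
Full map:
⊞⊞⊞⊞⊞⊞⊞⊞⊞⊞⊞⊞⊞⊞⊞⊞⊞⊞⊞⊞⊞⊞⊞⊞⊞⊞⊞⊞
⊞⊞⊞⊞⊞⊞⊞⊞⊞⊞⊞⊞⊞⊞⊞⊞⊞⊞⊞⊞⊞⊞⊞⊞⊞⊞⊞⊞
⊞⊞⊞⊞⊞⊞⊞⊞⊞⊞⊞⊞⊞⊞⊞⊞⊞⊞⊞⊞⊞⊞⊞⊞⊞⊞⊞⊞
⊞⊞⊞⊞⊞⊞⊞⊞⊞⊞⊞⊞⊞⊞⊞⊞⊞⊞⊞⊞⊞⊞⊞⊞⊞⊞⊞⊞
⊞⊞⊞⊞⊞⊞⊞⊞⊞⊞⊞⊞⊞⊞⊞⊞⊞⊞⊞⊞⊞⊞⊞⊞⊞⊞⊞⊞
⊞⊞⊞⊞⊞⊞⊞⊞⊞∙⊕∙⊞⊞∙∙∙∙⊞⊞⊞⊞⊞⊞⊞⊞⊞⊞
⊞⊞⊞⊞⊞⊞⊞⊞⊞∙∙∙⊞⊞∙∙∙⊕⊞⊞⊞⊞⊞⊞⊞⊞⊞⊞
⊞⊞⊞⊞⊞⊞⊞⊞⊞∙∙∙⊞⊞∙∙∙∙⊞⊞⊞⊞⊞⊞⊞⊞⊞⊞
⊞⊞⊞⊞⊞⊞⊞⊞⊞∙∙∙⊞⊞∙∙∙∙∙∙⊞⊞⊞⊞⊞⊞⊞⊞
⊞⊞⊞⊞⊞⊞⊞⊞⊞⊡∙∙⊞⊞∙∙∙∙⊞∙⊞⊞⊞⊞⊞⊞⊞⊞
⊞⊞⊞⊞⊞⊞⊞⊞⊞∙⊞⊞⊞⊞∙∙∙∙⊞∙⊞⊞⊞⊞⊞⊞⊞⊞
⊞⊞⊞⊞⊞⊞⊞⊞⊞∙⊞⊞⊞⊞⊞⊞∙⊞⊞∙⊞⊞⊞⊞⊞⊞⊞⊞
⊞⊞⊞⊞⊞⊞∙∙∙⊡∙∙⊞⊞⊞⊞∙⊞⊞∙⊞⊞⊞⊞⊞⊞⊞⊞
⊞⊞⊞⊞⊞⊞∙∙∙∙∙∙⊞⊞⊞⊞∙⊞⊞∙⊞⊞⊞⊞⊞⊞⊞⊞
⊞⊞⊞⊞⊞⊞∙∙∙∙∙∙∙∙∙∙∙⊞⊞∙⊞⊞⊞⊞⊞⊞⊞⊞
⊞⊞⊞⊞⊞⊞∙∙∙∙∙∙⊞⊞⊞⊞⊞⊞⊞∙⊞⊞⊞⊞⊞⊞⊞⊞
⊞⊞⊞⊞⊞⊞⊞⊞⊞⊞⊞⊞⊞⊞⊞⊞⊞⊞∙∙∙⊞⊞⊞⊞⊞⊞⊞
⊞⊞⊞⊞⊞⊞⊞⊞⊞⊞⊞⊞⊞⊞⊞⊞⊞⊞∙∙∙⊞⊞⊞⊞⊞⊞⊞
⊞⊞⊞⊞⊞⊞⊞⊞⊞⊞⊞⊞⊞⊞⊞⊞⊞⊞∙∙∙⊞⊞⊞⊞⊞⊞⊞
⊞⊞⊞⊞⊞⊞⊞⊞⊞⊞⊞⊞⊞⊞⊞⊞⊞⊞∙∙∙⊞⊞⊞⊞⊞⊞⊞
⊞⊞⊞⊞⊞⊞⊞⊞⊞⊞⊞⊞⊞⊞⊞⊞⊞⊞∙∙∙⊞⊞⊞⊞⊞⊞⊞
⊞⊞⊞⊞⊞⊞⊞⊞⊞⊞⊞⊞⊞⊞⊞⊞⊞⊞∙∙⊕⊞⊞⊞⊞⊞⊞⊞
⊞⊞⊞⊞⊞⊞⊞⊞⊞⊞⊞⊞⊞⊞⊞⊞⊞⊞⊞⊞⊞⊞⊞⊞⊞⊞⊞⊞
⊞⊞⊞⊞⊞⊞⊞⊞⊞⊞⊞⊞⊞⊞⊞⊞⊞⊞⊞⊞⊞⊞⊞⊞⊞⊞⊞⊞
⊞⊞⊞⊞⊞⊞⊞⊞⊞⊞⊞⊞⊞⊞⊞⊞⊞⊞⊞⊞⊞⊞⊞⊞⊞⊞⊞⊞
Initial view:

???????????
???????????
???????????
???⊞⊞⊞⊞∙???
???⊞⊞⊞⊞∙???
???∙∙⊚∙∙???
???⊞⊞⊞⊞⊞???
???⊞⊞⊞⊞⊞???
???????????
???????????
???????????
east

???????????
???????????
???????????
??⊞⊞⊞⊞∙⊞???
??⊞⊞⊞⊞∙⊞???
??∙∙∙⊚∙⊞???
??⊞⊞⊞⊞⊞⊞???
??⊞⊞⊞⊞⊞⊞???
???????????
???????????
???????????

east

???????????
???????????
???????????
?⊞⊞⊞⊞∙⊞⊞???
?⊞⊞⊞⊞∙⊞⊞???
?∙∙∙∙⊚⊞⊞???
?⊞⊞⊞⊞⊞⊞⊞???
?⊞⊞⊞⊞⊞⊞∙???
???????????
???????????
???????????

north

???????????
???????????
???????????
???⊞⊞∙⊞⊞???
?⊞⊞⊞⊞∙⊞⊞???
?⊞⊞⊞⊞⊚⊞⊞???
?∙∙∙∙∙⊞⊞???
?⊞⊞⊞⊞⊞⊞⊞???
?⊞⊞⊞⊞⊞⊞∙???
???????????
???????????

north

???????????
???????????
???????????
???∙∙∙∙⊞???
???⊞⊞∙⊞⊞???
?⊞⊞⊞⊞⊚⊞⊞???
?⊞⊞⊞⊞∙⊞⊞???
?∙∙∙∙∙⊞⊞???
?⊞⊞⊞⊞⊞⊞⊞???
?⊞⊞⊞⊞⊞⊞∙???
???????????

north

???????????
???????????
???????????
???∙∙∙∙⊞???
???∙∙∙∙⊞???
???⊞⊞⊚⊞⊞???
?⊞⊞⊞⊞∙⊞⊞???
?⊞⊞⊞⊞∙⊞⊞???
?∙∙∙∙∙⊞⊞???
?⊞⊞⊞⊞⊞⊞⊞???
?⊞⊞⊞⊞⊞⊞∙???

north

???????????
???????????
???????????
???∙∙∙∙∙???
???∙∙∙∙⊞???
???∙∙⊚∙⊞???
???⊞⊞∙⊞⊞???
?⊞⊞⊞⊞∙⊞⊞???
?⊞⊞⊞⊞∙⊞⊞???
?∙∙∙∙∙⊞⊞???
?⊞⊞⊞⊞⊞⊞⊞???

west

???????????
???????????
???????????
???⊞∙∙∙∙∙??
???⊞∙∙∙∙⊞??
???⊞∙⊚∙∙⊞??
???⊞⊞⊞∙⊞⊞??
??⊞⊞⊞⊞∙⊞⊞??
??⊞⊞⊞⊞∙⊞⊞??
??∙∙∙∙∙⊞⊞??
??⊞⊞⊞⊞⊞⊞⊞??

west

???????????
???????????
???????????
???⊞⊞∙∙∙∙∙?
???⊞⊞∙∙∙∙⊞?
???⊞⊞⊚∙∙∙⊞?
???⊞⊞⊞⊞∙⊞⊞?
???⊞⊞⊞⊞∙⊞⊞?
???⊞⊞⊞⊞∙⊞⊞?
???∙∙∙∙∙⊞⊞?
???⊞⊞⊞⊞⊞⊞⊞?

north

???????????
???????????
???????????
???⊞⊞∙∙∙???
???⊞⊞∙∙∙∙∙?
???⊞⊞⊚∙∙∙⊞?
???⊞⊞∙∙∙∙⊞?
???⊞⊞⊞⊞∙⊞⊞?
???⊞⊞⊞⊞∙⊞⊞?
???⊞⊞⊞⊞∙⊞⊞?
???∙∙∙∙∙⊞⊞?

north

???????????
???????????
???????????
???⊞⊞∙∙∙???
???⊞⊞∙∙∙???
???⊞⊞⊚∙∙∙∙?
???⊞⊞∙∙∙∙⊞?
???⊞⊞∙∙∙∙⊞?
???⊞⊞⊞⊞∙⊞⊞?
???⊞⊞⊞⊞∙⊞⊞?
???⊞⊞⊞⊞∙⊞⊞?

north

???????????
???????????
???????????
???⊞⊞∙∙∙???
???⊞⊞∙∙∙???
???⊞⊞⊚∙∙???
???⊞⊞∙∙∙∙∙?
???⊞⊞∙∙∙∙⊞?
???⊞⊞∙∙∙∙⊞?
???⊞⊞⊞⊞∙⊞⊞?
???⊞⊞⊞⊞∙⊞⊞?

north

???????????
???????????
???????????
???⊞⊞⊞⊞⊞???
???⊞⊞∙∙∙???
???⊞⊞⊚∙∙???
???⊞⊞∙∙∙???
???⊞⊞∙∙∙∙∙?
???⊞⊞∙∙∙∙⊞?
???⊞⊞∙∙∙∙⊞?
???⊞⊞⊞⊞∙⊞⊞?

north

???????????
???????????
???????????
???⊞⊞⊞⊞⊞???
???⊞⊞⊞⊞⊞???
???⊞⊞⊚∙∙???
???⊞⊞∙∙∙???
???⊞⊞∙∙∙???
???⊞⊞∙∙∙∙∙?
???⊞⊞∙∙∙∙⊞?
???⊞⊞∙∙∙∙⊞?

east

???????????
???????????
???????????
??⊞⊞⊞⊞⊞⊞???
??⊞⊞⊞⊞⊞⊞???
??⊞⊞∙⊚∙∙???
??⊞⊞∙∙∙⊕???
??⊞⊞∙∙∙∙???
??⊞⊞∙∙∙∙∙??
??⊞⊞∙∙∙∙⊞??
??⊞⊞∙∙∙∙⊞??

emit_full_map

⊞⊞⊞⊞⊞⊞?
⊞⊞⊞⊞⊞⊞?
⊞⊞∙⊚∙∙?
⊞⊞∙∙∙⊕?
⊞⊞∙∙∙∙?
⊞⊞∙∙∙∙∙
⊞⊞∙∙∙∙⊞
⊞⊞∙∙∙∙⊞
⊞⊞⊞⊞∙⊞⊞
⊞⊞⊞⊞∙⊞⊞
⊞⊞⊞⊞∙⊞⊞
∙∙∙∙∙⊞⊞
⊞⊞⊞⊞⊞⊞⊞
⊞⊞⊞⊞⊞⊞∙

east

???????????
???????????
???????????
?⊞⊞⊞⊞⊞⊞⊞???
?⊞⊞⊞⊞⊞⊞⊞???
?⊞⊞∙∙⊚∙⊞???
?⊞⊞∙∙∙⊕⊞???
?⊞⊞∙∙∙∙⊞???
?⊞⊞∙∙∙∙∙???
?⊞⊞∙∙∙∙⊞???
?⊞⊞∙∙∙∙⊞???

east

???????????
???????????
???????????
⊞⊞⊞⊞⊞⊞⊞⊞???
⊞⊞⊞⊞⊞⊞⊞⊞???
⊞⊞∙∙∙⊚⊞⊞???
⊞⊞∙∙∙⊕⊞⊞???
⊞⊞∙∙∙∙⊞⊞???
⊞⊞∙∙∙∙∙????
⊞⊞∙∙∙∙⊞????
⊞⊞∙∙∙∙⊞????

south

???????????
???????????
⊞⊞⊞⊞⊞⊞⊞⊞???
⊞⊞⊞⊞⊞⊞⊞⊞???
⊞⊞∙∙∙∙⊞⊞???
⊞⊞∙∙∙⊚⊞⊞???
⊞⊞∙∙∙∙⊞⊞???
⊞⊞∙∙∙∙∙∙???
⊞⊞∙∙∙∙⊞????
⊞⊞∙∙∙∙⊞????
⊞⊞⊞⊞∙⊞⊞????

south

???????????
⊞⊞⊞⊞⊞⊞⊞⊞???
⊞⊞⊞⊞⊞⊞⊞⊞???
⊞⊞∙∙∙∙⊞⊞???
⊞⊞∙∙∙⊕⊞⊞???
⊞⊞∙∙∙⊚⊞⊞???
⊞⊞∙∙∙∙∙∙???
⊞⊞∙∙∙∙⊞∙???
⊞⊞∙∙∙∙⊞????
⊞⊞⊞⊞∙⊞⊞????
⊞⊞⊞⊞∙⊞⊞????

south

⊞⊞⊞⊞⊞⊞⊞⊞???
⊞⊞⊞⊞⊞⊞⊞⊞???
⊞⊞∙∙∙∙⊞⊞???
⊞⊞∙∙∙⊕⊞⊞???
⊞⊞∙∙∙∙⊞⊞???
⊞⊞∙∙∙⊚∙∙???
⊞⊞∙∙∙∙⊞∙???
⊞⊞∙∙∙∙⊞∙???
⊞⊞⊞⊞∙⊞⊞????
⊞⊞⊞⊞∙⊞⊞????
⊞⊞⊞⊞∙⊞⊞????

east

⊞⊞⊞⊞⊞⊞⊞????
⊞⊞⊞⊞⊞⊞⊞????
⊞∙∙∙∙⊞⊞????
⊞∙∙∙⊕⊞⊞⊞???
⊞∙∙∙∙⊞⊞⊞???
⊞∙∙∙∙⊚∙⊞???
⊞∙∙∙∙⊞∙⊞???
⊞∙∙∙∙⊞∙⊞???
⊞⊞⊞∙⊞⊞?????
⊞⊞⊞∙⊞⊞?????
⊞⊞⊞∙⊞⊞?????

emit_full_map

⊞⊞⊞⊞⊞⊞⊞⊞?
⊞⊞⊞⊞⊞⊞⊞⊞?
⊞⊞∙∙∙∙⊞⊞?
⊞⊞∙∙∙⊕⊞⊞⊞
⊞⊞∙∙∙∙⊞⊞⊞
⊞⊞∙∙∙∙⊚∙⊞
⊞⊞∙∙∙∙⊞∙⊞
⊞⊞∙∙∙∙⊞∙⊞
⊞⊞⊞⊞∙⊞⊞??
⊞⊞⊞⊞∙⊞⊞??
⊞⊞⊞⊞∙⊞⊞??
∙∙∙∙∙⊞⊞??
⊞⊞⊞⊞⊞⊞⊞??
⊞⊞⊞⊞⊞⊞∙??

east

⊞⊞⊞⊞⊞⊞?????
⊞⊞⊞⊞⊞⊞?????
∙∙∙∙⊞⊞?????
∙∙∙⊕⊞⊞⊞⊞???
∙∙∙∙⊞⊞⊞⊞???
∙∙∙∙∙⊚⊞⊞???
∙∙∙∙⊞∙⊞⊞???
∙∙∙∙⊞∙⊞⊞???
⊞⊞∙⊞⊞??????
⊞⊞∙⊞⊞??????
⊞⊞∙⊞⊞??????

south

⊞⊞⊞⊞⊞⊞?????
∙∙∙∙⊞⊞?????
∙∙∙⊕⊞⊞⊞⊞???
∙∙∙∙⊞⊞⊞⊞???
∙∙∙∙∙∙⊞⊞???
∙∙∙∙⊞⊚⊞⊞???
∙∙∙∙⊞∙⊞⊞???
⊞⊞∙⊞⊞∙⊞⊞???
⊞⊞∙⊞⊞??????
⊞⊞∙⊞⊞??????
∙∙∙⊞⊞??????

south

∙∙∙∙⊞⊞?????
∙∙∙⊕⊞⊞⊞⊞???
∙∙∙∙⊞⊞⊞⊞???
∙∙∙∙∙∙⊞⊞???
∙∙∙∙⊞∙⊞⊞???
∙∙∙∙⊞⊚⊞⊞???
⊞⊞∙⊞⊞∙⊞⊞???
⊞⊞∙⊞⊞∙⊞⊞???
⊞⊞∙⊞⊞??????
∙∙∙⊞⊞??????
⊞⊞⊞⊞⊞??????

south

∙∙∙⊕⊞⊞⊞⊞???
∙∙∙∙⊞⊞⊞⊞???
∙∙∙∙∙∙⊞⊞???
∙∙∙∙⊞∙⊞⊞???
∙∙∙∙⊞∙⊞⊞???
⊞⊞∙⊞⊞⊚⊞⊞???
⊞⊞∙⊞⊞∙⊞⊞???
⊞⊞∙⊞⊞∙⊞⊞???
∙∙∙⊞⊞??????
⊞⊞⊞⊞⊞??????
⊞⊞⊞⊞∙??????

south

∙∙∙∙⊞⊞⊞⊞???
∙∙∙∙∙∙⊞⊞???
∙∙∙∙⊞∙⊞⊞???
∙∙∙∙⊞∙⊞⊞???
⊞⊞∙⊞⊞∙⊞⊞???
⊞⊞∙⊞⊞⊚⊞⊞???
⊞⊞∙⊞⊞∙⊞⊞???
∙∙∙⊞⊞∙⊞⊞???
⊞⊞⊞⊞⊞??????
⊞⊞⊞⊞∙??????
???????????

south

∙∙∙∙∙∙⊞⊞???
∙∙∙∙⊞∙⊞⊞???
∙∙∙∙⊞∙⊞⊞???
⊞⊞∙⊞⊞∙⊞⊞???
⊞⊞∙⊞⊞∙⊞⊞???
⊞⊞∙⊞⊞⊚⊞⊞???
∙∙∙⊞⊞∙⊞⊞???
⊞⊞⊞⊞⊞∙⊞⊞???
⊞⊞⊞⊞∙??????
???????????
???????????

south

∙∙∙∙⊞∙⊞⊞???
∙∙∙∙⊞∙⊞⊞???
⊞⊞∙⊞⊞∙⊞⊞???
⊞⊞∙⊞⊞∙⊞⊞???
⊞⊞∙⊞⊞∙⊞⊞???
∙∙∙⊞⊞⊚⊞⊞???
⊞⊞⊞⊞⊞∙⊞⊞???
⊞⊞⊞⊞∙∙∙⊞???
???????????
???????????
???????????

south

∙∙∙∙⊞∙⊞⊞???
⊞⊞∙⊞⊞∙⊞⊞???
⊞⊞∙⊞⊞∙⊞⊞???
⊞⊞∙⊞⊞∙⊞⊞???
∙∙∙⊞⊞∙⊞⊞???
⊞⊞⊞⊞⊞⊚⊞⊞???
⊞⊞⊞⊞∙∙∙⊞???
???⊞∙∙∙⊞???
???????????
???????????
???????????

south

⊞⊞∙⊞⊞∙⊞⊞???
⊞⊞∙⊞⊞∙⊞⊞???
⊞⊞∙⊞⊞∙⊞⊞???
∙∙∙⊞⊞∙⊞⊞???
⊞⊞⊞⊞⊞∙⊞⊞???
⊞⊞⊞⊞∙⊚∙⊞???
???⊞∙∙∙⊞???
???⊞∙∙∙⊞???
???????????
???????????
???????????

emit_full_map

⊞⊞⊞⊞⊞⊞⊞⊞??
⊞⊞⊞⊞⊞⊞⊞⊞??
⊞⊞∙∙∙∙⊞⊞??
⊞⊞∙∙∙⊕⊞⊞⊞⊞
⊞⊞∙∙∙∙⊞⊞⊞⊞
⊞⊞∙∙∙∙∙∙⊞⊞
⊞⊞∙∙∙∙⊞∙⊞⊞
⊞⊞∙∙∙∙⊞∙⊞⊞
⊞⊞⊞⊞∙⊞⊞∙⊞⊞
⊞⊞⊞⊞∙⊞⊞∙⊞⊞
⊞⊞⊞⊞∙⊞⊞∙⊞⊞
∙∙∙∙∙⊞⊞∙⊞⊞
⊞⊞⊞⊞⊞⊞⊞∙⊞⊞
⊞⊞⊞⊞⊞⊞∙⊚∙⊞
?????⊞∙∙∙⊞
?????⊞∙∙∙⊞


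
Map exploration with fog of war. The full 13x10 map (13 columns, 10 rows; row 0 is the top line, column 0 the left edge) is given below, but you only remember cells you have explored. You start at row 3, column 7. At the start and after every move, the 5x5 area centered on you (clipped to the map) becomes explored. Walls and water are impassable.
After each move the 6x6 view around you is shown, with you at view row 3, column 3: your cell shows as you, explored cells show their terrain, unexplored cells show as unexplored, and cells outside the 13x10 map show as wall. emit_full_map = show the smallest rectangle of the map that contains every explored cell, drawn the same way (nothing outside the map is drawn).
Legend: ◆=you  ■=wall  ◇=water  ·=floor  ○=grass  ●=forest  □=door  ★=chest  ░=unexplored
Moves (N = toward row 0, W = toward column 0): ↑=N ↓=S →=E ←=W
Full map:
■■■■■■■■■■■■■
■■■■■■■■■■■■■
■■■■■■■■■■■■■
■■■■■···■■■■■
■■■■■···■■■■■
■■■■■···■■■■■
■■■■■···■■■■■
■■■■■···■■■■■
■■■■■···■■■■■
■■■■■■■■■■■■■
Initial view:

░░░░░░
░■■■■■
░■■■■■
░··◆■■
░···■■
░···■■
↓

░■■■■■
░■■■■■
░···■■
░··◆■■
░···■■
░···■■

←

░░■■■■
░■■■■■
░■···■
░■·◆·■
░■···■
░■···■

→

░■■■■■
■■■■■■
■···■■
■··◆■■
■···■■
■···■■

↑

░░░░░░
░■■■■■
■■■■■■
■··◆■■
■···■■
■···■■

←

░░░░░░
░■■■■■
░■■■■■
░■·◆·■
░■···■
░■···■

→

░░░░░░
■■■■■■
■■■■■■
■··◆■■
■···■■
■···■■

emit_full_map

■■■■■■
■■■■■■
■··◆■■
■···■■
■···■■
■···■■

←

░░░░░░
░■■■■■
░■■■■■
░■·◆·■
░■···■
░■···■

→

░░░░░░
■■■■■■
■■■■■■
■··◆■■
■···■■
■···■■


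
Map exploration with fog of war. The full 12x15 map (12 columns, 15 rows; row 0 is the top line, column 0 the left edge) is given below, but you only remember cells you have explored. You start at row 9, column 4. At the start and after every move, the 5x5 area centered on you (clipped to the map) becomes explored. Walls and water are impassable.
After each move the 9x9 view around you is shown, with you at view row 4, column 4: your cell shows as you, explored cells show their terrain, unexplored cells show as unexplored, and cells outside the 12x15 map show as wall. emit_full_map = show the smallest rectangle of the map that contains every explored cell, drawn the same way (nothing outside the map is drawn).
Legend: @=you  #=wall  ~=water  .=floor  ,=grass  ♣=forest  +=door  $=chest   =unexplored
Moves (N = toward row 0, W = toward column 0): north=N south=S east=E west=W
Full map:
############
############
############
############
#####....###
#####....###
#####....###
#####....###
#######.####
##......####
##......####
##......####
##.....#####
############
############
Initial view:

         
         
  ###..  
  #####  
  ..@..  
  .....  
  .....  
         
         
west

#        
#        
# ####.. 
# ###### 
# #.@... 
# #..... 
# #..... 
#        
#        

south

#        
# ####.. 
# ###### 
# #..... 
# #.@... 
# #..... 
# #....  
#        
#        

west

##       
## ####..
#########
####.....
####@....
####.....
####.... 
##       
##       

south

## ####..
#########
####.....
####.....
####@....
####.... 
#######  
##       
#########

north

##       
## ####..
#########
####.....
####@....
####.....
####.... 
#######  
##       

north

##       
##       
#######..
#########
####@....
####.....
####.....
####.... 
#######  

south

##       
#######..
#########
####.....
####@....
####.....
####.... 
#######  
##       

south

#######..
#########
####.....
####.....
####@....
####.... 
#######  
##       
#########

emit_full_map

#####..
#######
##.....
##.....
##@....
##.... 
#####  

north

##       
#######..
#########
####.....
####@....
####.....
####.... 
#######  
##       

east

#        
######.. 
######## 
###..... 
###.@... 
###..... 
###....  
######   
#        

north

#        
#        
######.. 
######## 
###.@... 
###..... 
###..... 
###....  
######   

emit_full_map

#####..
#######
##.@...
##.....
##.....
##.... 
#####  
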